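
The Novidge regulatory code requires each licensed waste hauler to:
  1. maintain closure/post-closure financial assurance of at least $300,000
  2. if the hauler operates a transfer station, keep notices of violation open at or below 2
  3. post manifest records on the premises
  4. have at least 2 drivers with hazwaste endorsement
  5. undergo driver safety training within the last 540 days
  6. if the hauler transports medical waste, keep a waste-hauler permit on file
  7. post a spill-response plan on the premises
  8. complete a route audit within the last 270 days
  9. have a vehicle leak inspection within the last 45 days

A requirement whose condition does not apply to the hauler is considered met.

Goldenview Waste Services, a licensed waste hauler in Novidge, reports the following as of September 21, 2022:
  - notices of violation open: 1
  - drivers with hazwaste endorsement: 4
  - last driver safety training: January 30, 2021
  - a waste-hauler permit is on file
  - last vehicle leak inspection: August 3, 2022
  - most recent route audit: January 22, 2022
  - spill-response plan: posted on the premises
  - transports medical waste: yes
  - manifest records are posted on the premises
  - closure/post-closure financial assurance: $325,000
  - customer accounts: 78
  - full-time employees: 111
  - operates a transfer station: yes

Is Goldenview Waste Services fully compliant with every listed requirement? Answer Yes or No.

1. closure/post-closure financial assurance $325,000 ≥ $300,000 → met
2. condition 'operates a transfer station' holds; notices of violation open 1 ≤ 2 → met
3. manifest records present → met
4. drivers with hazwaste endorsement 4 ≥ 2 → met
5. driver safety training 599 days ago vs limit 540 → not met
6. condition 'transports medical waste' holds; waste-hauler permit present → met
7. spill-response plan present → met
8. route audit 242 days ago vs limit 270 → met
9. vehicle leak inspection 49 days ago vs limit 45 → not met
Not met: 5, 9

No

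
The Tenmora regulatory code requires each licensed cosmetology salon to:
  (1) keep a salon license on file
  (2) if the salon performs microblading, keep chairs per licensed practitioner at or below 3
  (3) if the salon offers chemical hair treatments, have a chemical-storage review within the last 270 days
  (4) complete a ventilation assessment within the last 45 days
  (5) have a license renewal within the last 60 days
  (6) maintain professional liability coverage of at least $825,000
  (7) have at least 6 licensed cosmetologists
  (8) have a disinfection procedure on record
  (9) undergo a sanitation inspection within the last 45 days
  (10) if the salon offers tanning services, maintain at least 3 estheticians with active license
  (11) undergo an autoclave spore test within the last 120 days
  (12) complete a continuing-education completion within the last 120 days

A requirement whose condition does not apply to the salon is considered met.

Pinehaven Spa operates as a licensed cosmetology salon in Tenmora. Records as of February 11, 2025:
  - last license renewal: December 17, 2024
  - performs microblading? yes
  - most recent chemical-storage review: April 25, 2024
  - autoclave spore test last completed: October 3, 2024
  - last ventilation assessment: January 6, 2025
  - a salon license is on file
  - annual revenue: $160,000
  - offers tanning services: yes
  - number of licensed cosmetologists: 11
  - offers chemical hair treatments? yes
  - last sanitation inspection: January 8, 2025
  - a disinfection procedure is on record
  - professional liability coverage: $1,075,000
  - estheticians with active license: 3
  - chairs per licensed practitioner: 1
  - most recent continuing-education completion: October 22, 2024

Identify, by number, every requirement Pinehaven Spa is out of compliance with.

3, 11

1. salon license present → met
2. condition 'performs microblading' holds; chairs per licensed practitioner 1 ≤ 3 → met
3. condition 'offers chemical hair treatments' holds; chemical-storage review 292 days ago vs limit 270 → not met
4. ventilation assessment 36 days ago vs limit 45 → met
5. license renewal 56 days ago vs limit 60 → met
6. professional liability coverage $1,075,000 ≥ $825,000 → met
7. licensed cosmetologists 11 ≥ 6 → met
8. disinfection procedure present → met
9. sanitation inspection 34 days ago vs limit 45 → met
10. condition 'offers tanning services' holds; estheticians with active license 3 ≥ 3 → met
11. autoclave spore test 131 days ago vs limit 120 → not met
12. continuing-education completion 112 days ago vs limit 120 → met
Not met: 3, 11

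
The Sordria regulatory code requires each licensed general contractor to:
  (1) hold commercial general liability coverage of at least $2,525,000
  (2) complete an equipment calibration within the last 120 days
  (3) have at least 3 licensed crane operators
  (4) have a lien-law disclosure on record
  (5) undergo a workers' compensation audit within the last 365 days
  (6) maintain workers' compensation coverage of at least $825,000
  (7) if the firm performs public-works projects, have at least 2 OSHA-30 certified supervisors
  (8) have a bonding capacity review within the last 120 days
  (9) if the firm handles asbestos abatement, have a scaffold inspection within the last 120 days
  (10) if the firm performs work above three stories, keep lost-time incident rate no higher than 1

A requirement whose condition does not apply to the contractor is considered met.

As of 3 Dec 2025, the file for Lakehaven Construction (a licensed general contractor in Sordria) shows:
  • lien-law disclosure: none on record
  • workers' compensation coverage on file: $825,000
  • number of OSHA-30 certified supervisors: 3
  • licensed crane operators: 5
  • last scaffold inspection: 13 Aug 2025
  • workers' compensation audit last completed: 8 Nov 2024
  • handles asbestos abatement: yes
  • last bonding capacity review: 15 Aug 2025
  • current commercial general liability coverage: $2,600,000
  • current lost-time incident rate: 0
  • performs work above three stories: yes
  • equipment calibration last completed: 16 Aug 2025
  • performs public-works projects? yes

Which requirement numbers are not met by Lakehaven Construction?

1. commercial general liability coverage $2,600,000 ≥ $2,525,000 → met
2. equipment calibration 109 days ago vs limit 120 → met
3. licensed crane operators 5 ≥ 3 → met
4. lien-law disclosure absent → not met
5. workers' compensation audit 390 days ago vs limit 365 → not met
6. workers' compensation coverage $825,000 ≥ $825,000 → met
7. condition 'performs public-works projects' holds; OSHA-30 certified supervisors 3 ≥ 2 → met
8. bonding capacity review 110 days ago vs limit 120 → met
9. condition 'handles asbestos abatement' holds; scaffold inspection 112 days ago vs limit 120 → met
10. condition 'performs work above three stories' holds; lost-time incident rate 0 ≤ 1 → met
Not met: 4, 5

4, 5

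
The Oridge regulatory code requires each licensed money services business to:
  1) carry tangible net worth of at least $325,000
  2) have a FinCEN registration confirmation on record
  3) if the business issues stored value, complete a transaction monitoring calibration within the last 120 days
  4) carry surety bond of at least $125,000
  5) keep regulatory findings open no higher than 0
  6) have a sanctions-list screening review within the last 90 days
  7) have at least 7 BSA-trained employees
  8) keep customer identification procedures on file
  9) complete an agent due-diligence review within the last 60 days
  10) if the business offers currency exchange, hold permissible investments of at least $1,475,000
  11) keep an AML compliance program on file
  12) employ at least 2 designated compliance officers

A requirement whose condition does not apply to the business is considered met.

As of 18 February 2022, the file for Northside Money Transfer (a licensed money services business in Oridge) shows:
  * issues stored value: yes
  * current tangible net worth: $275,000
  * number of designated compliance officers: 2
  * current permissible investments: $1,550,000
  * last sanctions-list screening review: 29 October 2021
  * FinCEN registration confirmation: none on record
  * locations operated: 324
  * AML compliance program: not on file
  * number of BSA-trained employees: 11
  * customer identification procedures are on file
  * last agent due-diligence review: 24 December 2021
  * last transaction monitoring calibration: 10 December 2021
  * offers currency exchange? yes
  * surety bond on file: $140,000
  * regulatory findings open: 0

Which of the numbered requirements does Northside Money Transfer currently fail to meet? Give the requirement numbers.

1. tangible net worth $275,000 < $325,000 → not met
2. FinCEN registration confirmation absent → not met
3. condition 'issues stored value' holds; transaction monitoring calibration 70 days ago vs limit 120 → met
4. surety bond $140,000 ≥ $125,000 → met
5. regulatory findings open 0 ≤ 0 → met
6. sanctions-list screening review 112 days ago vs limit 90 → not met
7. BSA-trained employees 11 ≥ 7 → met
8. customer identification procedures present → met
9. agent due-diligence review 56 days ago vs limit 60 → met
10. condition 'offers currency exchange' holds; permissible investments $1,550,000 ≥ $1,475,000 → met
11. AML compliance program absent → not met
12. designated compliance officers 2 ≥ 2 → met
Not met: 1, 2, 6, 11

1, 2, 6, 11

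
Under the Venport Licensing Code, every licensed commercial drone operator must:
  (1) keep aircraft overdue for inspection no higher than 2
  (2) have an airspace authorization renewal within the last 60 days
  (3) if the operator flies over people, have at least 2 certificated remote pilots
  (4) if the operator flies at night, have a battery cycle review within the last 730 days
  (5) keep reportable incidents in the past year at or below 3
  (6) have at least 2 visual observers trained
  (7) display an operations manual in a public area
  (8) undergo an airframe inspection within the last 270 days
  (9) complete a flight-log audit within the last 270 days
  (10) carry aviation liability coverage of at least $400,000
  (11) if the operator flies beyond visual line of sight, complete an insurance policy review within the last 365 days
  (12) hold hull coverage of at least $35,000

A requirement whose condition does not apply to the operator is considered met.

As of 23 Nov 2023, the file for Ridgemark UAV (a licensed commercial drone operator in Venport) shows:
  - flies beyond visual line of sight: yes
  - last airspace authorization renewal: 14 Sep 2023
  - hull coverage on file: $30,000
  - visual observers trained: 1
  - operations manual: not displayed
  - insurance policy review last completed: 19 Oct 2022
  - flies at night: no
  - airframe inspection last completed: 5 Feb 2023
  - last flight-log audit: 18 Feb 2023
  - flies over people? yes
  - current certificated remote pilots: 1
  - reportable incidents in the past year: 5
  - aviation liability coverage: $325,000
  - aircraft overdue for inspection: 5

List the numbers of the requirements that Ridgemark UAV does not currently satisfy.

1, 2, 3, 5, 6, 7, 8, 9, 10, 11, 12

1. aircraft overdue for inspection 5 > 2 → not met
2. airspace authorization renewal 70 days ago vs limit 60 → not met
3. condition 'flies over people' holds; certificated remote pilots 1 < 2 → not met
4. condition 'flies at night' does not hold → requirement n/a → met
5. reportable incidents in the past year 5 > 3 → not met
6. visual observers trained 1 < 2 → not met
7. operations manual absent → not met
8. airframe inspection 291 days ago vs limit 270 → not met
9. flight-log audit 278 days ago vs limit 270 → not met
10. aviation liability coverage $325,000 < $400,000 → not met
11. condition 'flies beyond visual line of sight' holds; insurance policy review 400 days ago vs limit 365 → not met
12. hull coverage $30,000 < $35,000 → not met
Not met: 1, 2, 3, 5, 6, 7, 8, 9, 10, 11, 12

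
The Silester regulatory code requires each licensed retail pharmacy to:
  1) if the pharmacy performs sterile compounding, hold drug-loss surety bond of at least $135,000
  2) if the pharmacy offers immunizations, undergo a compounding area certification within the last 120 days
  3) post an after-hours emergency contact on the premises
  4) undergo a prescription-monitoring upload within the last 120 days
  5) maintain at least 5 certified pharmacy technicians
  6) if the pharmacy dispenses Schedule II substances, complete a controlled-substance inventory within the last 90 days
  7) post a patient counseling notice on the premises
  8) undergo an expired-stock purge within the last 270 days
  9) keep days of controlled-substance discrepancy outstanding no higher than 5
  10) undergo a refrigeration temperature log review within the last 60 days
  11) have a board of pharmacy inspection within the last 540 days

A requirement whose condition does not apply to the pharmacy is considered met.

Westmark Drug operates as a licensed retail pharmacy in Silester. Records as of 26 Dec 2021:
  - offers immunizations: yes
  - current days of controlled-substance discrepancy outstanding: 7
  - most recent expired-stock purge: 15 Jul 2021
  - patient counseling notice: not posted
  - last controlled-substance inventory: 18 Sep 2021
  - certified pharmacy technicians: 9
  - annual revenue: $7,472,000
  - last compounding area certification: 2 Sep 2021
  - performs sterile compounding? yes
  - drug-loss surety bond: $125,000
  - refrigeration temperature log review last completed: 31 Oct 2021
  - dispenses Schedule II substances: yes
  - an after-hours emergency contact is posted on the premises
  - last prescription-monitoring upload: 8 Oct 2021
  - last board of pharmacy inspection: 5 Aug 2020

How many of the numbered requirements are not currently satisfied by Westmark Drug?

4

1. condition 'performs sterile compounding' holds; drug-loss surety bond $125,000 < $135,000 → not met
2. condition 'offers immunizations' holds; compounding area certification 115 days ago vs limit 120 → met
3. after-hours emergency contact present → met
4. prescription-monitoring upload 79 days ago vs limit 120 → met
5. certified pharmacy technicians 9 ≥ 5 → met
6. condition 'dispenses Schedule II substances' holds; controlled-substance inventory 99 days ago vs limit 90 → not met
7. patient counseling notice absent → not met
8. expired-stock purge 164 days ago vs limit 270 → met
9. days of controlled-substance discrepancy outstanding 7 > 5 → not met
10. refrigeration temperature log review 56 days ago vs limit 60 → met
11. board of pharmacy inspection 508 days ago vs limit 540 → met
Not met: 4 of 11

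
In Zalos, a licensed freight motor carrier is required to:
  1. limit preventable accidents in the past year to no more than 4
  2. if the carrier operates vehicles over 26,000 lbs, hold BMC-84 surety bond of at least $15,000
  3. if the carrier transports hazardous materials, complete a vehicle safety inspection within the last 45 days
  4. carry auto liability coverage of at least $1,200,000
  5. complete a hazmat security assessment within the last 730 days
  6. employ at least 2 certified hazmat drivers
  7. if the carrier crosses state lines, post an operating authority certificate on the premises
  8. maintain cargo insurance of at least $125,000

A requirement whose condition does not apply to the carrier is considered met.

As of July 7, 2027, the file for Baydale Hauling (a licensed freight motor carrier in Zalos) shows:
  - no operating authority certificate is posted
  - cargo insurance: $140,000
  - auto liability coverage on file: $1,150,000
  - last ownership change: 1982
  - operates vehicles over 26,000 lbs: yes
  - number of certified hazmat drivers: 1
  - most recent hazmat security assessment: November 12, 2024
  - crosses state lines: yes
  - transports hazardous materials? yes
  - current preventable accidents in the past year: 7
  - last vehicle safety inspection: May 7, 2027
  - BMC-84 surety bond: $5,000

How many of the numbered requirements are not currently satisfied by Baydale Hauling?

1. preventable accidents in the past year 7 > 4 → not met
2. condition 'operates vehicles over 26,000 lbs' holds; BMC-84 surety bond $5,000 < $15,000 → not met
3. condition 'transports hazardous materials' holds; vehicle safety inspection 61 days ago vs limit 45 → not met
4. auto liability coverage $1,150,000 < $1,200,000 → not met
5. hazmat security assessment 967 days ago vs limit 730 → not met
6. certified hazmat drivers 1 < 2 → not met
7. condition 'crosses state lines' holds; operating authority certificate absent → not met
8. cargo insurance $140,000 ≥ $125,000 → met
Not met: 7 of 8

7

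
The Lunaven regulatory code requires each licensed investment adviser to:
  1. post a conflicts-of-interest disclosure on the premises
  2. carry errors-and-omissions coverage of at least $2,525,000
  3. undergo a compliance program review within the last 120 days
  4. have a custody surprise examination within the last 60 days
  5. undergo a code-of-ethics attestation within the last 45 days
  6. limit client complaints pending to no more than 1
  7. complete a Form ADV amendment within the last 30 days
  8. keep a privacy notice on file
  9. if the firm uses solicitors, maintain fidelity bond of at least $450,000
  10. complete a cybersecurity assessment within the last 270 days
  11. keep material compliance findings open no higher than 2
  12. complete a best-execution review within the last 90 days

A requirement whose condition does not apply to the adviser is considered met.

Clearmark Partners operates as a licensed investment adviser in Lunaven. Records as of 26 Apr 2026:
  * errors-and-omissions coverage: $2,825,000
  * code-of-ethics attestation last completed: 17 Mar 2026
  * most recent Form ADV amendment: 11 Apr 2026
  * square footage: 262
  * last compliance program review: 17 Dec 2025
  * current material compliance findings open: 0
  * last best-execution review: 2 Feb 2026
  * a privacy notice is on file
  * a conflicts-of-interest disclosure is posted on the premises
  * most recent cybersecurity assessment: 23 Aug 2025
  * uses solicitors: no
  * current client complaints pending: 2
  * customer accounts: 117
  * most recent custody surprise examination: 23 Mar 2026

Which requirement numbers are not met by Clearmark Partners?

1. conflicts-of-interest disclosure present → met
2. errors-and-omissions coverage $2,825,000 ≥ $2,525,000 → met
3. compliance program review 130 days ago vs limit 120 → not met
4. custody surprise examination 34 days ago vs limit 60 → met
5. code-of-ethics attestation 40 days ago vs limit 45 → met
6. client complaints pending 2 > 1 → not met
7. Form ADV amendment 15 days ago vs limit 30 → met
8. privacy notice present → met
9. condition 'uses solicitors' does not hold → requirement n/a → met
10. cybersecurity assessment 246 days ago vs limit 270 → met
11. material compliance findings open 0 ≤ 2 → met
12. best-execution review 83 days ago vs limit 90 → met
Not met: 3, 6

3, 6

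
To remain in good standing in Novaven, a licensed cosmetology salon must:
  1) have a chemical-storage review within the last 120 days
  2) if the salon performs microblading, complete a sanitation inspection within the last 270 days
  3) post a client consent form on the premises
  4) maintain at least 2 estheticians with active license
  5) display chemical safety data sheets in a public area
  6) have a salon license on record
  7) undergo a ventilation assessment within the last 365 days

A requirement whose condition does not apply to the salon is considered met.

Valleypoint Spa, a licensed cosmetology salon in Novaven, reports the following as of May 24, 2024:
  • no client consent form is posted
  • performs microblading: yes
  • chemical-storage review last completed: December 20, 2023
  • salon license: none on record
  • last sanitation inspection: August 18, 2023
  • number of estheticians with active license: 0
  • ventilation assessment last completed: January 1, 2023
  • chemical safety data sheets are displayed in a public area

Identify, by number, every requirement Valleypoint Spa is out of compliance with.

1. chemical-storage review 156 days ago vs limit 120 → not met
2. condition 'performs microblading' holds; sanitation inspection 280 days ago vs limit 270 → not met
3. client consent form absent → not met
4. estheticians with active license 0 < 2 → not met
5. chemical safety data sheets present → met
6. salon license absent → not met
7. ventilation assessment 509 days ago vs limit 365 → not met
Not met: 1, 2, 3, 4, 6, 7

1, 2, 3, 4, 6, 7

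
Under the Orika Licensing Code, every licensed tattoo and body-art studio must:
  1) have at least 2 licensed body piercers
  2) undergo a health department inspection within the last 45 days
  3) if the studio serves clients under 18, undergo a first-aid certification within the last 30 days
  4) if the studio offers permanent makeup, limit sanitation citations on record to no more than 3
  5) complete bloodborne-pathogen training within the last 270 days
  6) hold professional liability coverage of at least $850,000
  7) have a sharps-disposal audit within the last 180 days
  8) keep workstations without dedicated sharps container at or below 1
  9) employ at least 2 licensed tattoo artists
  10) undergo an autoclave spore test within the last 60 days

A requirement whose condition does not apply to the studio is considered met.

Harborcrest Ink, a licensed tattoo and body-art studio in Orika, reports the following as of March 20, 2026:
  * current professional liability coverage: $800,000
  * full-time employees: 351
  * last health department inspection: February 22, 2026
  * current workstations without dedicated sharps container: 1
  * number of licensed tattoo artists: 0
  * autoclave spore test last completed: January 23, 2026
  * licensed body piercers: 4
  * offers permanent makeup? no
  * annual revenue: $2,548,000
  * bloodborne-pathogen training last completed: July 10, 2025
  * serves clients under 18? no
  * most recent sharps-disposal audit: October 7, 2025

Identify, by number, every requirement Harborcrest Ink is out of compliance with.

1. licensed body piercers 4 ≥ 2 → met
2. health department inspection 26 days ago vs limit 45 → met
3. condition 'serves clients under 18' does not hold → requirement n/a → met
4. condition 'offers permanent makeup' does not hold → requirement n/a → met
5. bloodborne-pathogen training 253 days ago vs limit 270 → met
6. professional liability coverage $800,000 < $850,000 → not met
7. sharps-disposal audit 164 days ago vs limit 180 → met
8. workstations without dedicated sharps container 1 ≤ 1 → met
9. licensed tattoo artists 0 < 2 → not met
10. autoclave spore test 56 days ago vs limit 60 → met
Not met: 6, 9

6, 9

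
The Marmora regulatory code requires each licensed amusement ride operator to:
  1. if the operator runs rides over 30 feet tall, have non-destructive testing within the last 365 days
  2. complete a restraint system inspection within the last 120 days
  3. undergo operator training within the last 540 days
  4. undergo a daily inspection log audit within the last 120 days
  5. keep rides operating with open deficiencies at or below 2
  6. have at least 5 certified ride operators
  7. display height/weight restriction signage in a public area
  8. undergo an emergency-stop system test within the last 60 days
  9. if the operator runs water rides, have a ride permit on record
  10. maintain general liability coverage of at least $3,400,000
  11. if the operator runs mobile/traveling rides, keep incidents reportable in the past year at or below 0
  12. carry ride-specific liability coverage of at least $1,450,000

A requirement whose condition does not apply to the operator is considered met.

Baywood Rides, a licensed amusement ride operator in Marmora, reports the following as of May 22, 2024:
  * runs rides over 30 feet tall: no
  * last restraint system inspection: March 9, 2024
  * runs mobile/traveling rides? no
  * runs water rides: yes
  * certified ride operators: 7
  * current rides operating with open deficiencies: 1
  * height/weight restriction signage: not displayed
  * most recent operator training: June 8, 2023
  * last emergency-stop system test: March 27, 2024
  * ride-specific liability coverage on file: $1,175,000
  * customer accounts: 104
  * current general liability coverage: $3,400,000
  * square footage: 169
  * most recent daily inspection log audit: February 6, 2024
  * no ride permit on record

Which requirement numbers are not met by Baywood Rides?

7, 9, 12

1. condition 'runs rides over 30 feet tall' does not hold → requirement n/a → met
2. restraint system inspection 74 days ago vs limit 120 → met
3. operator training 349 days ago vs limit 540 → met
4. daily inspection log audit 106 days ago vs limit 120 → met
5. rides operating with open deficiencies 1 ≤ 2 → met
6. certified ride operators 7 ≥ 5 → met
7. height/weight restriction signage absent → not met
8. emergency-stop system test 56 days ago vs limit 60 → met
9. condition 'runs water rides' holds; ride permit absent → not met
10. general liability coverage $3,400,000 ≥ $3,400,000 → met
11. condition 'runs mobile/traveling rides' does not hold → requirement n/a → met
12. ride-specific liability coverage $1,175,000 < $1,450,000 → not met
Not met: 7, 9, 12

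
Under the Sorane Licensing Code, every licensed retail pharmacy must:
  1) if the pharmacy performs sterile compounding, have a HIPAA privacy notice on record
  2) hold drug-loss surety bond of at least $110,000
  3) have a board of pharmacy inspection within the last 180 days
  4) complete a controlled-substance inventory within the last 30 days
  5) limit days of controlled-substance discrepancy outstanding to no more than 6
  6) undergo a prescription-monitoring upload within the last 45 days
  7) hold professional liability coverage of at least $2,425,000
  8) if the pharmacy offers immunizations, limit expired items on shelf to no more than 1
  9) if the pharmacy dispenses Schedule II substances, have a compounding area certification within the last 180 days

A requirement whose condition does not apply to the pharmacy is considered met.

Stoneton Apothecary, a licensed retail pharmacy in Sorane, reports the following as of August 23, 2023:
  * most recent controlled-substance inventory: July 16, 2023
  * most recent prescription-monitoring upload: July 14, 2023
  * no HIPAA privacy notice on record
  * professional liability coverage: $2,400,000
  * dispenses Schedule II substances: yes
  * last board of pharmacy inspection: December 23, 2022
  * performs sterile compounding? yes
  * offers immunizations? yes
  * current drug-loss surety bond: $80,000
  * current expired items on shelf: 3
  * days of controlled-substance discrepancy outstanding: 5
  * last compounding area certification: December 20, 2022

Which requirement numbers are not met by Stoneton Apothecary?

1. condition 'performs sterile compounding' holds; HIPAA privacy notice absent → not met
2. drug-loss surety bond $80,000 < $110,000 → not met
3. board of pharmacy inspection 243 days ago vs limit 180 → not met
4. controlled-substance inventory 38 days ago vs limit 30 → not met
5. days of controlled-substance discrepancy outstanding 5 ≤ 6 → met
6. prescription-monitoring upload 40 days ago vs limit 45 → met
7. professional liability coverage $2,400,000 < $2,425,000 → not met
8. condition 'offers immunizations' holds; expired items on shelf 3 > 1 → not met
9. condition 'dispenses Schedule II substances' holds; compounding area certification 246 days ago vs limit 180 → not met
Not met: 1, 2, 3, 4, 7, 8, 9

1, 2, 3, 4, 7, 8, 9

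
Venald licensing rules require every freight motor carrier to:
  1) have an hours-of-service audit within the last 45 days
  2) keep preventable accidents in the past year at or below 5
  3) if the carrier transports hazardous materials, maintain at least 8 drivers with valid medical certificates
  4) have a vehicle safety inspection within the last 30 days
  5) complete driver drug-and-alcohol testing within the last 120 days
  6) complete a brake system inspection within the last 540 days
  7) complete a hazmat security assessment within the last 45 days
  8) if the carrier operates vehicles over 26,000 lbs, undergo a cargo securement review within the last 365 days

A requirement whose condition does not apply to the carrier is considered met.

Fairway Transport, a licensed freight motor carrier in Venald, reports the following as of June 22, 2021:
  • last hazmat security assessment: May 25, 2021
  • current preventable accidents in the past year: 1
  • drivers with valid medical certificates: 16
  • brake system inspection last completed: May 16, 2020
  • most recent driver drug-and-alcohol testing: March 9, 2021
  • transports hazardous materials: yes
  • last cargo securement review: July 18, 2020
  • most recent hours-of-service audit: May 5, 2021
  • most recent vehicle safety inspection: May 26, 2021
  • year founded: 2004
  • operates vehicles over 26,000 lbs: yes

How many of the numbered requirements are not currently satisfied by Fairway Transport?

1

1. hours-of-service audit 48 days ago vs limit 45 → not met
2. preventable accidents in the past year 1 ≤ 5 → met
3. condition 'transports hazardous materials' holds; drivers with valid medical certificates 16 ≥ 8 → met
4. vehicle safety inspection 27 days ago vs limit 30 → met
5. driver drug-and-alcohol testing 105 days ago vs limit 120 → met
6. brake system inspection 402 days ago vs limit 540 → met
7. hazmat security assessment 28 days ago vs limit 45 → met
8. condition 'operates vehicles over 26,000 lbs' holds; cargo securement review 339 days ago vs limit 365 → met
Not met: 1 of 8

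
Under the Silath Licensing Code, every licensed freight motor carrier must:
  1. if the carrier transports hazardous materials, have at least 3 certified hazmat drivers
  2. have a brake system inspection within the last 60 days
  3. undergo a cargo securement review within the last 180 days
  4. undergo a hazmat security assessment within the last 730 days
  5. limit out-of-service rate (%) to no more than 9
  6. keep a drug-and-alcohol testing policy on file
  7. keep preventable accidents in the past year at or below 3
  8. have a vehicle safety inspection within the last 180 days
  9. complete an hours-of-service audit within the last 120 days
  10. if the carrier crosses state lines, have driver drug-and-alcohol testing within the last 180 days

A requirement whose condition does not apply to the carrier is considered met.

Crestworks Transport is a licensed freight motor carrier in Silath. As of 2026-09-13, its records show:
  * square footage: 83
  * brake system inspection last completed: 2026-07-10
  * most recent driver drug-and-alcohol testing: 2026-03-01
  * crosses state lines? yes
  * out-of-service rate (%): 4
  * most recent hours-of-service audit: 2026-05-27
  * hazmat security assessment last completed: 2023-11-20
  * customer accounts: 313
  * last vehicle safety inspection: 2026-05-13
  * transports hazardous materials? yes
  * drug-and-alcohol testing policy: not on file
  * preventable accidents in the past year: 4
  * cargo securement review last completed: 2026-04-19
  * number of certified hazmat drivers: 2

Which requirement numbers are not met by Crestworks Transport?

1, 2, 4, 6, 7, 10

1. condition 'transports hazardous materials' holds; certified hazmat drivers 2 < 3 → not met
2. brake system inspection 65 days ago vs limit 60 → not met
3. cargo securement review 147 days ago vs limit 180 → met
4. hazmat security assessment 1028 days ago vs limit 730 → not met
5. out-of-service rate (%) 4 ≤ 9 → met
6. drug-and-alcohol testing policy absent → not met
7. preventable accidents in the past year 4 > 3 → not met
8. vehicle safety inspection 123 days ago vs limit 180 → met
9. hours-of-service audit 109 days ago vs limit 120 → met
10. condition 'crosses state lines' holds; driver drug-and-alcohol testing 196 days ago vs limit 180 → not met
Not met: 1, 2, 4, 6, 7, 10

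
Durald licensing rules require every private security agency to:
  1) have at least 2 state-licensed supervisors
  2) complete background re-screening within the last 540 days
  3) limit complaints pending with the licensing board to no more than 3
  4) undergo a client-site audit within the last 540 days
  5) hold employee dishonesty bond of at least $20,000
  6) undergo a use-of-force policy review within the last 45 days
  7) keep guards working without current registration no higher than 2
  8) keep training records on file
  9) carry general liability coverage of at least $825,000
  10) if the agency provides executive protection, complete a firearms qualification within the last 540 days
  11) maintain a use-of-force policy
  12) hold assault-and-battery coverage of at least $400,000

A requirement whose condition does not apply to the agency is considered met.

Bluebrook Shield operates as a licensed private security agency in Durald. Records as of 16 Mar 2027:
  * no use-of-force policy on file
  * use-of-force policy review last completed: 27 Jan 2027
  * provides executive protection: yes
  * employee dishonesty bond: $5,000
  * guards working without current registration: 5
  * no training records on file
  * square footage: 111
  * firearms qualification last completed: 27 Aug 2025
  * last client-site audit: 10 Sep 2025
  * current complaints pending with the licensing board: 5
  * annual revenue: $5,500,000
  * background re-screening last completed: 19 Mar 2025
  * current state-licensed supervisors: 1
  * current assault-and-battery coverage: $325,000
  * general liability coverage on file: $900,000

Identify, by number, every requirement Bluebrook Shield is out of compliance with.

1, 2, 3, 4, 5, 6, 7, 8, 10, 11, 12

1. state-licensed supervisors 1 < 2 → not met
2. background re-screening 727 days ago vs limit 540 → not met
3. complaints pending with the licensing board 5 > 3 → not met
4. client-site audit 552 days ago vs limit 540 → not met
5. employee dishonesty bond $5,000 < $20,000 → not met
6. use-of-force policy review 48 days ago vs limit 45 → not met
7. guards working without current registration 5 > 2 → not met
8. training records absent → not met
9. general liability coverage $900,000 ≥ $825,000 → met
10. condition 'provides executive protection' holds; firearms qualification 566 days ago vs limit 540 → not met
11. use-of-force policy absent → not met
12. assault-and-battery coverage $325,000 < $400,000 → not met
Not met: 1, 2, 3, 4, 5, 6, 7, 8, 10, 11, 12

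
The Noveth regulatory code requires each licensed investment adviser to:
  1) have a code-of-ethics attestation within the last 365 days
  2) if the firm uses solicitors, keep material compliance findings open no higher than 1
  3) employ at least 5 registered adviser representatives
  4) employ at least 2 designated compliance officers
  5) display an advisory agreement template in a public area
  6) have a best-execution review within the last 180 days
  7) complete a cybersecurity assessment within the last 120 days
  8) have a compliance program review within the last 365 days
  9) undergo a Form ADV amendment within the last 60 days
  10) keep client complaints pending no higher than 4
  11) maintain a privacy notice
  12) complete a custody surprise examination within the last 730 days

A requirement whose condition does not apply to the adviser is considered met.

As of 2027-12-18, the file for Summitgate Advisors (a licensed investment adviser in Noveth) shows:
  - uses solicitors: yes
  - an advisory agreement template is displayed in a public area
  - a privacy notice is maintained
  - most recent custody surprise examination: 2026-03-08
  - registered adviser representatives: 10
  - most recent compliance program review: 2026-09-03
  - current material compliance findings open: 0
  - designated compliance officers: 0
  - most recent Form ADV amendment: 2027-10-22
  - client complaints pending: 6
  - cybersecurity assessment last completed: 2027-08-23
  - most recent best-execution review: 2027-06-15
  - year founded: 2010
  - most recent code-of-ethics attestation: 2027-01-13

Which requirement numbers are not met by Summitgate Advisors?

1. code-of-ethics attestation 339 days ago vs limit 365 → met
2. condition 'uses solicitors' holds; material compliance findings open 0 ≤ 1 → met
3. registered adviser representatives 10 ≥ 5 → met
4. designated compliance officers 0 < 2 → not met
5. advisory agreement template present → met
6. best-execution review 186 days ago vs limit 180 → not met
7. cybersecurity assessment 117 days ago vs limit 120 → met
8. compliance program review 471 days ago vs limit 365 → not met
9. Form ADV amendment 57 days ago vs limit 60 → met
10. client complaints pending 6 > 4 → not met
11. privacy notice present → met
12. custody surprise examination 650 days ago vs limit 730 → met
Not met: 4, 6, 8, 10

4, 6, 8, 10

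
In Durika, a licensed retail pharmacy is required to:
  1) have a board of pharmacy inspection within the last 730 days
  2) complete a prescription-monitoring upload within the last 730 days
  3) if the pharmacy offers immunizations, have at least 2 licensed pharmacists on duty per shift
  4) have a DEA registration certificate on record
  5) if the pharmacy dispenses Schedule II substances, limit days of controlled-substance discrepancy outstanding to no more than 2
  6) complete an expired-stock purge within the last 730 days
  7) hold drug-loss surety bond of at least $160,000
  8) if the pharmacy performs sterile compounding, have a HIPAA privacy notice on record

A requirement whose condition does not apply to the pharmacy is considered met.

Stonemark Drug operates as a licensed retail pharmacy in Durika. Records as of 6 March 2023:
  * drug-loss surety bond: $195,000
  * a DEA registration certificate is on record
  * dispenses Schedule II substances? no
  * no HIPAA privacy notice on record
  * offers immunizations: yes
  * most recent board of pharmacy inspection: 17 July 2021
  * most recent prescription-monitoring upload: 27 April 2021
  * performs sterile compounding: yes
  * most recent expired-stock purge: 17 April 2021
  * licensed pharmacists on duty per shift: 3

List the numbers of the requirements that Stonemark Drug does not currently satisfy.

1. board of pharmacy inspection 597 days ago vs limit 730 → met
2. prescription-monitoring upload 678 days ago vs limit 730 → met
3. condition 'offers immunizations' holds; licensed pharmacists on duty per shift 3 ≥ 2 → met
4. DEA registration certificate present → met
5. condition 'dispenses Schedule II substances' does not hold → requirement n/a → met
6. expired-stock purge 688 days ago vs limit 730 → met
7. drug-loss surety bond $195,000 ≥ $160,000 → met
8. condition 'performs sterile compounding' holds; HIPAA privacy notice absent → not met
Not met: 8

8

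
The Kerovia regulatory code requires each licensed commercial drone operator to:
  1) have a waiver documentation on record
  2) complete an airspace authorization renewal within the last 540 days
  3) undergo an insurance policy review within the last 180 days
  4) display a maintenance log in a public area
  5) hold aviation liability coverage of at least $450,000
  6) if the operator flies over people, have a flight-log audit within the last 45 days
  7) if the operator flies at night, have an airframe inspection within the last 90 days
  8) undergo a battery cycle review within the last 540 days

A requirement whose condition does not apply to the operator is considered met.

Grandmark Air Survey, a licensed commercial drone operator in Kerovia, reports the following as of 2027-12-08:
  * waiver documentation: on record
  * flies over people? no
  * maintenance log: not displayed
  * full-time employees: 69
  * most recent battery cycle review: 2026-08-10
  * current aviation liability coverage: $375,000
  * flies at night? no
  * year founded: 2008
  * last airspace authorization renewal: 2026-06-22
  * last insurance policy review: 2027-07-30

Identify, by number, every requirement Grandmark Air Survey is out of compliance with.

4, 5

1. waiver documentation present → met
2. airspace authorization renewal 534 days ago vs limit 540 → met
3. insurance policy review 131 days ago vs limit 180 → met
4. maintenance log absent → not met
5. aviation liability coverage $375,000 < $450,000 → not met
6. condition 'flies over people' does not hold → requirement n/a → met
7. condition 'flies at night' does not hold → requirement n/a → met
8. battery cycle review 485 days ago vs limit 540 → met
Not met: 4, 5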